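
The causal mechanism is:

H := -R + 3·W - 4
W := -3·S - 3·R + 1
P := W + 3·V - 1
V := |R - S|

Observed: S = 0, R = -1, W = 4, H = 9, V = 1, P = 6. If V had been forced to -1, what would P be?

The intervention breaks the incoming arrows to V: V := |R - S| no longer applies, and V = -1.
W = -3·S - 3·R + 1  [with S=0, R=-1]  = 4
P = W + 3·V - 1  [with W=4, V=-1]  = 0

0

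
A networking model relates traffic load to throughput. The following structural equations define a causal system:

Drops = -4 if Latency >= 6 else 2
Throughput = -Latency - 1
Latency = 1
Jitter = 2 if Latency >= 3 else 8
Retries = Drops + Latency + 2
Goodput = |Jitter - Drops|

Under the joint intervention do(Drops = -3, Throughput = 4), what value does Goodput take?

Setting Drops = -3, Throughput = 4 by intervention discards those variables' equations.
Jitter = 2 if Latency >= 3 else 8  [with Latency=1]  = 8
Goodput = |Jitter - Drops|  [with Jitter=8, Drops=-3]  = 11

11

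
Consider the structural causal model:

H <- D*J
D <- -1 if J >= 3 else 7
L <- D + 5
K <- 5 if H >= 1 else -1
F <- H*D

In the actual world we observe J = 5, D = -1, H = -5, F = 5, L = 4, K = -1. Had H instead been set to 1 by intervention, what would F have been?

The intervention breaks the incoming arrows to H: H <- D*J no longer applies, and H = 1.
D = -1 if J >= 3 else 7  [with J=5]  = -1
F = H*D  [with H=1, D=-1]  = -1

-1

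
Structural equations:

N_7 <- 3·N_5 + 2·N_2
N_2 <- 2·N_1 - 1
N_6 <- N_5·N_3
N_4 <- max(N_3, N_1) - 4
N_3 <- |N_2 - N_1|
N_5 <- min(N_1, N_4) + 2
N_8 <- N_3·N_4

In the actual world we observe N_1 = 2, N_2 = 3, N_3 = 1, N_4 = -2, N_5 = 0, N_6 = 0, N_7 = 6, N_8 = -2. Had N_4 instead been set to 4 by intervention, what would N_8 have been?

4

do(N_4=4) replaces the equation N_4 <- max(N_3, N_1) - 4 with the constant N_4 = 4.
N_2 = 2·N_1 - 1  [with N_1=2]  = 3
N_3 = |N_2 - N_1|  [with N_2=3, N_1=2]  = 1
N_8 = N_3·N_4  [with N_3=1, N_4=4]  = 4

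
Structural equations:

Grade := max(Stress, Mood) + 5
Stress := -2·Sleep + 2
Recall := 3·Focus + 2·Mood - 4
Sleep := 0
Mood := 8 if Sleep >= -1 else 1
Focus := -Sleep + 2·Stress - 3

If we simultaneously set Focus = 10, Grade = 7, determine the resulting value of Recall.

The joint intervention fixes Focus = 10, Grade = 7, removing each variable's own equation.
Mood = 8 if Sleep >= -1 else 1  [with Sleep=0]  = 8
Recall = 3·Focus + 2·Mood - 4  [with Focus=10, Mood=8]  = 42

42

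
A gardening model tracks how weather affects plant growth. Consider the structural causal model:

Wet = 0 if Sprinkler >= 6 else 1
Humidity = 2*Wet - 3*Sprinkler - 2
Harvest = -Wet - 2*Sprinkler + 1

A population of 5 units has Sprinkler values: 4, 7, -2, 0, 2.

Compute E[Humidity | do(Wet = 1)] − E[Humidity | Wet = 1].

-3.6

do(Wet=1) breaks Wet's dependence on Sprinkler. With Wet=1 fixed, Humidity across the units is -12, -21, 6, 0, -6, mean -6.6.
Conditioning on Wet=1 selects the 4 unit(s) with Sprinkler ∈ {4, -2, 0, 2}. Their Humidity values: -12, 6, 0, -6. Mean = -3.
Difference = -6.6 − (-3) = -3.6.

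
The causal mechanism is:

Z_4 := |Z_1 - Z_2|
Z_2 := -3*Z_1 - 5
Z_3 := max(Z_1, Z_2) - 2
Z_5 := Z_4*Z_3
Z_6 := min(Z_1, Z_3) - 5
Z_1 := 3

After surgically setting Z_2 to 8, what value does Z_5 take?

do(Z_2=8) replaces the equation Z_2 := -3*Z_1 - 5 with the constant Z_2 = 8.
Z_3 = max(Z_1, Z_2) - 2  [with Z_1=3, Z_2=8]  = 6
Z_4 = |Z_1 - Z_2|  [with Z_1=3, Z_2=8]  = 5
Z_5 = Z_4*Z_3  [with Z_4=5, Z_3=6]  = 30

30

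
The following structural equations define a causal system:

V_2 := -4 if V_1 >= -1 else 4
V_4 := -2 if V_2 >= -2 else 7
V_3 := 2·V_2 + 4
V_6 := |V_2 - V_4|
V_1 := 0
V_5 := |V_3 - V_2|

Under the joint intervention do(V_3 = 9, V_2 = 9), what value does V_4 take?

-2

The joint intervention fixes V_3 = 9, V_2 = 9, removing each variable's own equation.
V_4 = -2 if V_2 >= -2 else 7  [with V_2=9]  = -2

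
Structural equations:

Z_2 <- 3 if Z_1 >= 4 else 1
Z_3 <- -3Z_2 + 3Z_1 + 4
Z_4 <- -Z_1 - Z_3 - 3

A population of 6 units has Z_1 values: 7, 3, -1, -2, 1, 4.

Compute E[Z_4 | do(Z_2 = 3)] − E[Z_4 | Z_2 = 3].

Under do(Z_2=3), Z_2's equation is replaced by Z_2=3 for every unit. Per-unit Z_4: -26, -10, 6, 10, -2, -14. Mean = -6.
Conditioning on Z_2=3 selects the 2 unit(s) with Z_1 ∈ {7, 4}. Their Z_4 values: -26, -14. Mean = -20.
Difference = -6 − (-20) = 14.

14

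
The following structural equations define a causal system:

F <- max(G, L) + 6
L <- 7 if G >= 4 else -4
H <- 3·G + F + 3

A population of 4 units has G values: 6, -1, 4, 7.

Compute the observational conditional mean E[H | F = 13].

E[H|F=13] averages over only the 3 units with F=13 (G = 6, 4, 7): H = 34, 28, 37, mean 33.

33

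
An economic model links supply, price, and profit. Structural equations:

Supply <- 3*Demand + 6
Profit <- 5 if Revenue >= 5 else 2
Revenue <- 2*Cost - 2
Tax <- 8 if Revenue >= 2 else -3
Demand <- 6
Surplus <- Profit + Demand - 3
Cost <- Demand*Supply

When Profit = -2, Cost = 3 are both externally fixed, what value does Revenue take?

4

Under do(Profit = -2, Cost = 3), each intervened variable's structural equation is replaced by its fixed value.
Revenue = 2*Cost - 2  [with Cost=3]  = 4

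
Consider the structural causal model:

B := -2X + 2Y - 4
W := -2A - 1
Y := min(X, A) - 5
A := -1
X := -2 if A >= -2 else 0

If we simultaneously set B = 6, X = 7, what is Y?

-6

Setting B = 6, X = 7 by intervention discards those variables' equations.
Y = min(X, A) - 5  [with X=7, A=-1]  = -6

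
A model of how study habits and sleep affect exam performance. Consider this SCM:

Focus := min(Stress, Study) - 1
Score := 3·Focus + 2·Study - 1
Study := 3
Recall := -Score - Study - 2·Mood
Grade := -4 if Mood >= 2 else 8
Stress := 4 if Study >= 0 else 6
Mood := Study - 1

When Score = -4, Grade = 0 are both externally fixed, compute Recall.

-3

The joint intervention fixes Score = -4, Grade = 0, removing each variable's own equation.
Mood = Study - 1  [with Study=3]  = 2
Recall = -Score - Study - 2·Mood  [with Score=-4, Study=3, Mood=2]  = -3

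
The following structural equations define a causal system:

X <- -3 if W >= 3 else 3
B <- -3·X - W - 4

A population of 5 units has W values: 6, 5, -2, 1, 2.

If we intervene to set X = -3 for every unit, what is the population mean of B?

do(X=-3) breaks X's dependence on W. With X=-3 fixed, B across the units is -1, 0, 7, 4, 3, mean 2.6.

2.6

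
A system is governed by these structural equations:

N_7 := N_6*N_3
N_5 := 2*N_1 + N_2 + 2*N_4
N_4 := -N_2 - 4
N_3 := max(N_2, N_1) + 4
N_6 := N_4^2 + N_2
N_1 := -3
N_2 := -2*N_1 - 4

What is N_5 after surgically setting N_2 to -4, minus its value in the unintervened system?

6

do(N_2=-4) replaces the equation N_2 := -2*N_1 - 4 with the constant N_2 = -4.
N_4 = -N_2 - 4  [with N_2=-4]  = 0
N_5 = 2*N_1 + N_2 + 2*N_4  [with N_1=-3, N_2=-4, N_4=0]  = -10
Without intervention: N_2 = -2*N_1 - 4  [with N_1=-3]  = 2; N_4 = -N_2 - 4  [with N_2=2]  = -6; N_5 = 2*N_1 + N_2 + 2*N_4  [with N_1=-3, N_2=2, N_4=-6]  = -16.
Change = -10 − (-16) = 6.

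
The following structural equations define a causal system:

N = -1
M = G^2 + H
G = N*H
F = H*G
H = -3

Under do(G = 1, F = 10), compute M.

Setting G = 1, F = 10 by intervention discards those variables' equations.
M = G^2 + H  [with G=1, H=-3]  = -2

-2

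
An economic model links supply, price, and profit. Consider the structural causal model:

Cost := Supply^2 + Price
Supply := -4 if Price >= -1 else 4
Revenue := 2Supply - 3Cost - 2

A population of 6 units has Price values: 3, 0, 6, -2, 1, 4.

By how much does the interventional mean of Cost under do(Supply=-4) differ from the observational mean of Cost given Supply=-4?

do(Supply=-4) breaks Supply's dependence on Price. With Supply=-4 fixed, Cost across the units is 19, 16, 22, 14, 17, 20, mean 18.
E[Cost|Supply=-4] averages over only the 5 units with Supply=-4 (Price = 3, 0, 6, 1, 4): Cost = 19, 16, 22, 17, 20, mean 18.8.
Difference = 18 − 18.8 = -0.8.

-0.8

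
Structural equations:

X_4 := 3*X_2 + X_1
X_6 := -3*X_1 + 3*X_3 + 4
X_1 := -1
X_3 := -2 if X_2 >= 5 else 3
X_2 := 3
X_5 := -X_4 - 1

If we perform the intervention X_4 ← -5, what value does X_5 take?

4

Intervening sets X_4 = -5 and removes its equation (X_4 := 3*X_2 + X_1).
X_5 = -X_4 - 1  [with X_4=-5]  = 4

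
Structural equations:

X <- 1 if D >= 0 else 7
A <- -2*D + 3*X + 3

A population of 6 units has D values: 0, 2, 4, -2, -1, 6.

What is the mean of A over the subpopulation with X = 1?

Conditioning on X=1 selects the 4 unit(s) with D ∈ {0, 2, 4, 6}. Their A values: 6, 2, -2, -6. Mean = 0.

0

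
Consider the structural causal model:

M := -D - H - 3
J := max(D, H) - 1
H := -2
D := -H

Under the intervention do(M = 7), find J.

1

Under do(M=7), the mechanism M := -D - H - 3 is discarded; M is fixed at 7.
Since J is not a descendant of the intervened variable, it is unaffected.
D = -H  [with H=-2]  = 2
J = max(D, H) - 1  [with D=2, H=-2]  = 1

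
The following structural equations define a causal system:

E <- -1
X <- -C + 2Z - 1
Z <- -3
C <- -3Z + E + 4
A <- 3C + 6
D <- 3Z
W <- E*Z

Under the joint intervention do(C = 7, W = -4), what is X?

-14

The joint intervention fixes C = 7, W = -4, removing each variable's own equation.
X = -C + 2Z - 1  [with C=7, Z=-3]  = -14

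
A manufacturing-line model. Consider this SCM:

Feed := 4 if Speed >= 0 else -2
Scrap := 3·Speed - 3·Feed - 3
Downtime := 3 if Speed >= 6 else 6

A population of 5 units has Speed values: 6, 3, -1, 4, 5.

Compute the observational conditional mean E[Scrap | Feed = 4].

-1.5

E[Scrap|Feed=4] averages over only the 4 units with Feed=4 (Speed = 6, 3, 4, 5): Scrap = 3, -6, -3, 0, mean -1.5.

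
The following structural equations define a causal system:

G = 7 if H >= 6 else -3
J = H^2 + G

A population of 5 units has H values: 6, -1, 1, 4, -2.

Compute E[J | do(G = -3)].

Every unit gets G=-3 under the intervention. J values become 33, -2, -2, 13, 1; E[J|do(G=-3)] = 8.6.

8.6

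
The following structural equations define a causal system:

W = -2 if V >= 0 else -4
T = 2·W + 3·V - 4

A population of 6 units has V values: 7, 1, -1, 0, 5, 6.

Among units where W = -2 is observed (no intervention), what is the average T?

E[T|W=-2] averages over only the 5 units with W=-2 (V = 7, 1, 0, 5, 6): T = 13, -5, -8, 7, 10, mean 3.4.

3.4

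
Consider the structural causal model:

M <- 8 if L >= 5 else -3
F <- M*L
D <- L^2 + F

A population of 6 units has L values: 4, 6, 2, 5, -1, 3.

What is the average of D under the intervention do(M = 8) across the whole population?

do(M=8) breaks M's dependence on L. With M=8 fixed, D across the units is 48, 84, 20, 65, -7, 33, mean 40.5.

40.5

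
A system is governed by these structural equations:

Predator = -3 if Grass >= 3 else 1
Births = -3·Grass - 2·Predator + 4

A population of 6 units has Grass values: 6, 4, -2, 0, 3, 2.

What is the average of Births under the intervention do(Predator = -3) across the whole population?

Under do(Predator=-3), Predator's equation is replaced by Predator=-3 for every unit. Per-unit Births: -8, -2, 16, 10, 1, 4. Mean = 3.5.

3.5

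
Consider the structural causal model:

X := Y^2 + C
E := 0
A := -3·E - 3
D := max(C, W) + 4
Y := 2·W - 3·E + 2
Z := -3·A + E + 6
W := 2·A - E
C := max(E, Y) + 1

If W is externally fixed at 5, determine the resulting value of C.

13

The intervention breaks the incoming arrows to W: W := 2·A - E no longer applies, and W = 5.
Y = 2·W - 3·E + 2  [with W=5, E=0]  = 12
C = max(E, Y) + 1  [with E=0, Y=12]  = 13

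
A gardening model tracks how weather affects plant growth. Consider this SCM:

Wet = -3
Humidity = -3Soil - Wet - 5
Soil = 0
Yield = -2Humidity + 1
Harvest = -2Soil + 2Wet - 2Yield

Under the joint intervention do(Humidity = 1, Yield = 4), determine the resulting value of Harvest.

-14

Setting Humidity = 1, Yield = 4 by intervention discards those variables' equations.
Harvest = -2Soil + 2Wet - 2Yield  [with Soil=0, Wet=-3, Yield=4]  = -14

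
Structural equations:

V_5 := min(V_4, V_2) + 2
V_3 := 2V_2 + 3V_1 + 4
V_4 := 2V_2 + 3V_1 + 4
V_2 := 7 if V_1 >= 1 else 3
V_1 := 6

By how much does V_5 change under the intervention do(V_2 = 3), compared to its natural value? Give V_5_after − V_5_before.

do(V_2=3) replaces the equation V_2 := 7 if V_1 >= 1 else 3 with the constant V_2 = 3.
V_4 = 2V_2 + 3V_1 + 4  [with V_2=3, V_1=6]  = 28
V_5 = min(V_4, V_2) + 2  [with V_4=28, V_2=3]  = 5
Without intervention: V_2 = 7 if V_1 >= 1 else 3  [with V_1=6]  = 7; V_4 = 2V_2 + 3V_1 + 4  [with V_2=7, V_1=6]  = 36; V_5 = min(V_4, V_2) + 2  [with V_4=36, V_2=7]  = 9.
Change = 5 − 9 = -4.

-4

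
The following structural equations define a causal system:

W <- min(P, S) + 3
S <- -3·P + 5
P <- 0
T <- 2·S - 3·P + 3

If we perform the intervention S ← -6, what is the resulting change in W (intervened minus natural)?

-6

The intervention breaks the incoming arrows to S: S <- -3·P + 5 no longer applies, and S = -6.
W = min(P, S) + 3  [with P=0, S=-6]  = -3
Without intervention: S = -3·P + 5  [with P=0]  = 5; W = min(P, S) + 3  [with P=0, S=5]  = 3.
Change = -3 − 3 = -6.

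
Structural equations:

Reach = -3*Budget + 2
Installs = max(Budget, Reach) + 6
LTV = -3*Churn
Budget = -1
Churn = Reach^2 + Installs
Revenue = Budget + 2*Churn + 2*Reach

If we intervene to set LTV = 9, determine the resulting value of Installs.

do(LTV=9) replaces the equation LTV = -3*Churn with the constant LTV = 9.
Installs is not downstream of the intervention, so its value is determined by the original equations.
Reach = -3*Budget + 2  [with Budget=-1]  = 5
Installs = max(Budget, Reach) + 6  [with Budget=-1, Reach=5]  = 11

11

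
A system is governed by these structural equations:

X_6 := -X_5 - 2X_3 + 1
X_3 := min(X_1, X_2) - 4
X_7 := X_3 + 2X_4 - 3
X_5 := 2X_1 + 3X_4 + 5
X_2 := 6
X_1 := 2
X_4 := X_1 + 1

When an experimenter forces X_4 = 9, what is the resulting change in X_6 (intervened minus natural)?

-18

Under do(X_4=9), the mechanism X_4 := X_1 + 1 is discarded; X_4 is fixed at 9.
X_3 = min(X_1, X_2) - 4  [with X_1=2, X_2=6]  = -2
X_5 = 2X_1 + 3X_4 + 5  [with X_1=2, X_4=9]  = 36
X_6 = -X_5 - 2X_3 + 1  [with X_5=36, X_3=-2]  = -31
Without intervention: X_3 = min(X_1, X_2) - 4  [with X_1=2, X_2=6]  = -2; X_4 = X_1 + 1  [with X_1=2]  = 3; X_5 = 2X_1 + 3X_4 + 5  [with X_1=2, X_4=3]  = 18; X_6 = -X_5 - 2X_3 + 1  [with X_5=18, X_3=-2]  = -13.
Change = -31 − (-13) = -18.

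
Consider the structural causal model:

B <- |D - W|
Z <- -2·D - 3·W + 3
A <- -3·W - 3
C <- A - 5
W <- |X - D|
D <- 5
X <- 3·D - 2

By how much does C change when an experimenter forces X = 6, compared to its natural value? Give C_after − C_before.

Under do(X=6), the mechanism X <- 3·D - 2 is discarded; X is fixed at 6.
W = |X - D|  [with X=6, D=5]  = 1
A = -3·W - 3  [with W=1]  = -6
C = A - 5  [with A=-6]  = -11
Without intervention: X = 3·D - 2  [with D=5]  = 13; W = |X - D|  [with X=13, D=5]  = 8; A = -3·W - 3  [with W=8]  = -27; C = A - 5  [with A=-27]  = -32.
Change = -11 − (-32) = 21.

21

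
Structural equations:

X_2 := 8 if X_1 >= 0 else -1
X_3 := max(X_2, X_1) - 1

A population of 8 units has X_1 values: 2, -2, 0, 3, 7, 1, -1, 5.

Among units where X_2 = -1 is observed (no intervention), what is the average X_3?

Conditioning on X_2=-1 selects the 2 unit(s) with X_1 ∈ {-2, -1}. Their X_3 values: -2, -2. Mean = -2.

-2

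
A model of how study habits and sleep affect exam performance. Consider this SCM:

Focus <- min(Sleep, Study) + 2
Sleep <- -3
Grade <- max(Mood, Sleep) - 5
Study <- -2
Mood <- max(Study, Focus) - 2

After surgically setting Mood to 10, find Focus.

-1

Under do(Mood=10), the mechanism Mood <- max(Study, Focus) - 2 is discarded; Mood is fixed at 10.
Since Focus is not a descendant of the intervened variable, it is unaffected.
Focus = min(Sleep, Study) + 2  [with Sleep=-3, Study=-2]  = -1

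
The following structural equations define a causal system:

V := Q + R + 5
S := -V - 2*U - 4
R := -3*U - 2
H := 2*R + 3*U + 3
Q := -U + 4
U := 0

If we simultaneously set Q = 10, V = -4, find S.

0

Setting Q = 10, V = -4 by intervention discards those variables' equations.
S = -V - 2*U - 4  [with V=-4, U=0]  = 0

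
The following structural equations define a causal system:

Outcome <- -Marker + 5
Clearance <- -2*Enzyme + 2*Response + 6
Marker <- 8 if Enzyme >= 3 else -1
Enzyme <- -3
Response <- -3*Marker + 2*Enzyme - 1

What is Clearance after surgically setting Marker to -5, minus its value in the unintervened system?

Under do(Marker=-5), the mechanism Marker <- 8 if Enzyme >= 3 else -1 is discarded; Marker is fixed at -5.
Response = -3*Marker + 2*Enzyme - 1  [with Marker=-5, Enzyme=-3]  = 8
Clearance = -2*Enzyme + 2*Response + 6  [with Enzyme=-3, Response=8]  = 28
Without intervention: Marker = 8 if Enzyme >= 3 else -1  [with Enzyme=-3]  = -1; Response = -3*Marker + 2*Enzyme - 1  [with Marker=-1, Enzyme=-3]  = -4; Clearance = -2*Enzyme + 2*Response + 6  [with Enzyme=-3, Response=-4]  = 4.
Change = 28 − 4 = 24.

24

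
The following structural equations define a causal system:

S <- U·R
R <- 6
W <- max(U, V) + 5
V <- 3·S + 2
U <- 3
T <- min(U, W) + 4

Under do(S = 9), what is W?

34

do(S=9) replaces the equation S <- U·R with the constant S = 9.
V = 3·S + 2  [with S=9]  = 29
W = max(U, V) + 5  [with U=3, V=29]  = 34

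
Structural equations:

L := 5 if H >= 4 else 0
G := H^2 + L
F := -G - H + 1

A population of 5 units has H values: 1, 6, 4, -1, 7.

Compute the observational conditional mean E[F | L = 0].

0

Conditioning on L=0 selects the 2 unit(s) with H ∈ {1, -1}. Their F values: -1, 1. Mean = 0.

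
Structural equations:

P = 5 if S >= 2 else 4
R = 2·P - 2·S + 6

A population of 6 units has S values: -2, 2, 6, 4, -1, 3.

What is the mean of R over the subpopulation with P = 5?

Conditioning on P=5 selects the 4 unit(s) with S ∈ {2, 6, 4, 3}. Their R values: 12, 4, 8, 10. Mean = 8.5.

8.5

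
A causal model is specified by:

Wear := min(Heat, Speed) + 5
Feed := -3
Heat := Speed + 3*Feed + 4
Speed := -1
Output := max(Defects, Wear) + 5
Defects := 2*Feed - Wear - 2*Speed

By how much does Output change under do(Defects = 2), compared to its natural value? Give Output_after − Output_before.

3

The intervention breaks the incoming arrows to Defects: Defects := 2*Feed - Wear - 2*Speed no longer applies, and Defects = 2.
Heat = Speed + 3*Feed + 4  [with Speed=-1, Feed=-3]  = -6
Wear = min(Heat, Speed) + 5  [with Heat=-6, Speed=-1]  = -1
Output = max(Defects, Wear) + 5  [with Defects=2, Wear=-1]  = 7
Without intervention: Heat = Speed + 3*Feed + 4  [with Speed=-1, Feed=-3]  = -6; Wear = min(Heat, Speed) + 5  [with Heat=-6, Speed=-1]  = -1; Defects = 2*Feed - Wear - 2*Speed  [with Feed=-3, Wear=-1, Speed=-1]  = -3; Output = max(Defects, Wear) + 5  [with Defects=-3, Wear=-1]  = 4.
Change = 7 − 4 = 3.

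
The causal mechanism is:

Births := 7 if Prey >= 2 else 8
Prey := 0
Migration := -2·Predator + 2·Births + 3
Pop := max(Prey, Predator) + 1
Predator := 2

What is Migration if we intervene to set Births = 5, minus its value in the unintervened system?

-6

The intervention breaks the incoming arrows to Births: Births := 7 if Prey >= 2 else 8 no longer applies, and Births = 5.
Migration = -2·Predator + 2·Births + 3  [with Predator=2, Births=5]  = 9
Without intervention: Births = 7 if Prey >= 2 else 8  [with Prey=0]  = 8; Migration = -2·Predator + 2·Births + 3  [with Predator=2, Births=8]  = 15.
Change = 9 − 15 = -6.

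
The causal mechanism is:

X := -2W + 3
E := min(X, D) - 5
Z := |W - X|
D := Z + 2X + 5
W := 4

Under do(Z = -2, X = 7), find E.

Setting Z = -2, X = 7 by intervention discards those variables' equations.
D = Z + 2X + 5  [with Z=-2, X=7]  = 17
E = min(X, D) - 5  [with X=7, D=17]  = 2

2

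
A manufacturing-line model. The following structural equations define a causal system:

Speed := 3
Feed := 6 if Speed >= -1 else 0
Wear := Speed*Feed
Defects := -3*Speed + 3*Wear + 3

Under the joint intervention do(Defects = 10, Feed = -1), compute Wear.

Setting Defects = 10, Feed = -1 by intervention discards those variables' equations.
Wear = Speed*Feed  [with Speed=3, Feed=-1]  = -3

-3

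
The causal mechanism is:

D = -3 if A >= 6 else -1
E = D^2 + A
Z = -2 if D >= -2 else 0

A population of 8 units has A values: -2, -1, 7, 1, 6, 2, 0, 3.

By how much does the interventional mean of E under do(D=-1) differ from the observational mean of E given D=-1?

Under do(D=-1), D's equation is replaced by D=-1 for every unit. Per-unit E: -1, 0, 8, 2, 7, 3, 1, 4. Mean = 3.
Conditioning on D=-1 selects the 6 unit(s) with A ∈ {-2, -1, 1, 2, 0, 3}. Their E values: -1, 0, 2, 3, 1, 4. Mean = 1.5.
Difference = 3 − 1.5 = 1.5.

1.5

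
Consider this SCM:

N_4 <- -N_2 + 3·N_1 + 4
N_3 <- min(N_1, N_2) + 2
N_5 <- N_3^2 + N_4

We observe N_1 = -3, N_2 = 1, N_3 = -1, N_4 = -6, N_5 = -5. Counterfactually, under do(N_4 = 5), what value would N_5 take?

Intervening sets N_4 = 5 and removes its equation (N_4 <- -N_2 + 3·N_1 + 4).
N_3 = min(N_1, N_2) + 2  [with N_1=-3, N_2=1]  = -1
N_5 = N_3^2 + N_4  [with N_3=-1, N_4=5]  = 6

6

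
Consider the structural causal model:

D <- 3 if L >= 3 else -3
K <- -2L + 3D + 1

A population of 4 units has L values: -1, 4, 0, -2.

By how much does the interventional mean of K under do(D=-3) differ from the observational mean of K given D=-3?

do(D=-3) breaks D's dependence on L. With D=-3 fixed, K across the units is -6, -16, -8, -4, mean -8.5.
Observing D=-3 restricts to units where D's equation naturally yields -3: L ∈ {-1, 0, -2}. In that subpopulation K = -6, -8, -4, mean -6.
Difference = -8.5 − (-6) = -2.5.

-2.5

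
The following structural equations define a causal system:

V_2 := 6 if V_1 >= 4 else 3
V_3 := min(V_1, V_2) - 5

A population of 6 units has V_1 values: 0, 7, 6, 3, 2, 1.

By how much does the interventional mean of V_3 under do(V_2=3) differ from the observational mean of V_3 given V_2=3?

0.5

The intervention sets V_2=3 in all 6 units regardless of V_1. Recomputing V_3 per unit gives -5, -2, -2, -2, -3, -4; average -3.
Observing V_2=3 restricts to units where V_2's equation naturally yields 3: V_1 ∈ {0, 3, 2, 1}. In that subpopulation V_3 = -5, -2, -3, -4, mean -3.5.
Difference = -3 − (-3.5) = 0.5.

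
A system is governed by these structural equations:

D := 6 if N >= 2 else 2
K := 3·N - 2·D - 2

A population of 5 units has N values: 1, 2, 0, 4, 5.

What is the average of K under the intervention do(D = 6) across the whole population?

-6.8

Every unit gets D=6 under the intervention. K values become -11, -8, -14, -2, 1; E[K|do(D=6)] = -6.8.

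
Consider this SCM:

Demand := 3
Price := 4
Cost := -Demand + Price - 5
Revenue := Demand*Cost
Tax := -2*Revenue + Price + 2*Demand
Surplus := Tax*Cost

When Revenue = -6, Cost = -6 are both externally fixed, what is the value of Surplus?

-132

The joint intervention fixes Revenue = -6, Cost = -6, removing each variable's own equation.
Tax = -2*Revenue + Price + 2*Demand  [with Revenue=-6, Price=4, Demand=3]  = 22
Surplus = Tax*Cost  [with Tax=22, Cost=-6]  = -132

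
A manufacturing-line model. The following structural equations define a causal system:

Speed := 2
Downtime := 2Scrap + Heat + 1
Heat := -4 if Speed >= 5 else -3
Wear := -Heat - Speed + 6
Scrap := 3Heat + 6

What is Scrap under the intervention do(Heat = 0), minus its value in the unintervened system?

9

Under do(Heat=0), the mechanism Heat := -4 if Speed >= 5 else -3 is discarded; Heat is fixed at 0.
Scrap = 3Heat + 6  [with Heat=0]  = 6
Without intervention: Heat = -4 if Speed >= 5 else -3  [with Speed=2]  = -3; Scrap = 3Heat + 6  [with Heat=-3]  = -3.
Change = 6 − (-3) = 9.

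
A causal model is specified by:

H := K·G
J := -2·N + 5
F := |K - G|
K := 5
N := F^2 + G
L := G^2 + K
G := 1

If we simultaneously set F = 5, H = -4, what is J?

-47

The joint intervention fixes F = 5, H = -4, removing each variable's own equation.
N = F^2 + G  [with F=5, G=1]  = 26
J = -2·N + 5  [with N=26]  = -47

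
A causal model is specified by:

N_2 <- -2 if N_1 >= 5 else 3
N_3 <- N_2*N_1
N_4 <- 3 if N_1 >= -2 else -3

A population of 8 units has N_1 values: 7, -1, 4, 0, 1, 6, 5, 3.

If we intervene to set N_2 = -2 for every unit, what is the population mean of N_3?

-6.25

Every unit gets N_2=-2 under the intervention. N_3 values become -14, 2, -8, 0, -2, -12, -10, -6; E[N_3|do(N_2=-2)] = -6.25.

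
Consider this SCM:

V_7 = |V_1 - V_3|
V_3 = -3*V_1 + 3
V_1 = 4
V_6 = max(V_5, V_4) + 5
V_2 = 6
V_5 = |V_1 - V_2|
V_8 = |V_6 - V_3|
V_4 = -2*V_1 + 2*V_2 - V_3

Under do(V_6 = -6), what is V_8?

Intervening sets V_6 = -6 and removes its equation (V_6 = max(V_5, V_4) + 5).
V_3 = -3*V_1 + 3  [with V_1=4]  = -9
V_8 = |V_6 - V_3|  [with V_6=-6, V_3=-9]  = 3

3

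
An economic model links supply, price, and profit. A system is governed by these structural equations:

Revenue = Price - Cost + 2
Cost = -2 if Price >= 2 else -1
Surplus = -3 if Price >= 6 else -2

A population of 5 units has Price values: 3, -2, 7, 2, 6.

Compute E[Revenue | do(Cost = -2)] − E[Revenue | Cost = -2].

do(Cost=-2) breaks Cost's dependence on Price. With Cost=-2 fixed, Revenue across the units is 7, 2, 11, 6, 10, mean 7.2.
Observing Cost=-2 restricts to units where Cost's equation naturally yields -2: Price ∈ {3, 7, 2, 6}. In that subpopulation Revenue = 7, 11, 6, 10, mean 8.5.
Difference = 7.2 − 8.5 = -1.3.

-1.3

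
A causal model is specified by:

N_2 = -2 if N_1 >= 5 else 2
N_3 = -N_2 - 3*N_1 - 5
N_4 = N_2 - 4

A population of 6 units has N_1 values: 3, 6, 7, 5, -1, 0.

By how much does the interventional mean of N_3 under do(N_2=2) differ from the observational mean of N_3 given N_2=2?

The intervention sets N_2=2 in all 6 units regardless of N_1. Recomputing N_3 per unit gives -16, -25, -28, -22, -4, -7; average -17.
E[N_3|N_2=2] averages over only the 3 units with N_2=2 (N_1 = 3, -1, 0): N_3 = -16, -4, -7, mean -9.
Difference = -17 − (-9) = -8.

-8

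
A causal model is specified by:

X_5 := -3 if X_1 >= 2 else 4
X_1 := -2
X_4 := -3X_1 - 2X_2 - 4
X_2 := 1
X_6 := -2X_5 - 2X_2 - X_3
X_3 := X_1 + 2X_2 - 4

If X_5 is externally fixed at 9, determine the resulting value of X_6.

The intervention breaks the incoming arrows to X_5: X_5 := -3 if X_1 >= 2 else 4 no longer applies, and X_5 = 9.
X_3 = X_1 + 2X_2 - 4  [with X_1=-2, X_2=1]  = -4
X_6 = -2X_5 - 2X_2 - X_3  [with X_5=9, X_2=1, X_3=-4]  = -16

-16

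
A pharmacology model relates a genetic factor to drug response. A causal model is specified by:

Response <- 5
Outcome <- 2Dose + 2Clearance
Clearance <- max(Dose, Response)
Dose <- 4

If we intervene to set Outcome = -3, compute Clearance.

Under do(Outcome=-3), the mechanism Outcome <- 2Dose + 2Clearance is discarded; Outcome is fixed at -3.
Since Clearance is not a descendant of the intervened variable, it is unaffected.
Clearance = max(Dose, Response)  [with Dose=4, Response=5]  = 5

5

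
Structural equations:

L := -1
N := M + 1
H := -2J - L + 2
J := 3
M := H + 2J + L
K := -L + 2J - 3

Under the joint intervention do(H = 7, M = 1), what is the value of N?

2

Setting H = 7, M = 1 by intervention discards those variables' equations.
N = M + 1  [with M=1]  = 2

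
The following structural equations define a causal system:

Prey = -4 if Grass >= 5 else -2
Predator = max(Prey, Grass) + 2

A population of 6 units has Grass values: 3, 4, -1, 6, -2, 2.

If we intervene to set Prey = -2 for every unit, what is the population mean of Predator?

The intervention sets Prey=-2 in all 6 units regardless of Grass. Recomputing Predator per unit gives 5, 6, 1, 8, 0, 4; average 4.

4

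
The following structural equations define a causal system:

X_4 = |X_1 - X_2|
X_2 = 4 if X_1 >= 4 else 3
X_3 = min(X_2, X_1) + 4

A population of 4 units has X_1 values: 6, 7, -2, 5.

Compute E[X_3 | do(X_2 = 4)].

6.5

Every unit gets X_2=4 under the intervention. X_3 values become 8, 8, 2, 8; E[X_3|do(X_2=4)] = 6.5.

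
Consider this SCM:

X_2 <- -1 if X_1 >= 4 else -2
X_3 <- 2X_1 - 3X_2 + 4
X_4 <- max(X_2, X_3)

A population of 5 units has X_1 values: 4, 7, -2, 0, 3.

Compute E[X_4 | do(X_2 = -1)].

11.8

Every unit gets X_2=-1 under the intervention. X_4 values become 15, 21, 3, 7, 13; E[X_4|do(X_2=-1)] = 11.8.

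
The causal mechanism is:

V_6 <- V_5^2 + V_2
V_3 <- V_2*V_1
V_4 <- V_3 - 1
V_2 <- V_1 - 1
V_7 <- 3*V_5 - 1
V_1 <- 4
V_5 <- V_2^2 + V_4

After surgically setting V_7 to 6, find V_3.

12

Intervening sets V_7 = 6 and removes its equation (V_7 <- 3*V_5 - 1).
V_3 is not downstream of the intervention, so its value is determined by the original equations.
V_2 = V_1 - 1  [with V_1=4]  = 3
V_3 = V_2*V_1  [with V_2=3, V_1=4]  = 12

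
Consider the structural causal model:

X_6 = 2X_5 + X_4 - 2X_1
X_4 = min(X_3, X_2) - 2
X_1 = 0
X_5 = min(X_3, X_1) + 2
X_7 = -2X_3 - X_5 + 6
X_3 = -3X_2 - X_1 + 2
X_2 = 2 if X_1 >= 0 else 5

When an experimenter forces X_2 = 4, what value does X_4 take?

Under do(X_2=4), the mechanism X_2 = 2 if X_1 >= 0 else 5 is discarded; X_2 is fixed at 4.
X_3 = -3X_2 - X_1 + 2  [with X_2=4, X_1=0]  = -10
X_4 = min(X_3, X_2) - 2  [with X_3=-10, X_2=4]  = -12

-12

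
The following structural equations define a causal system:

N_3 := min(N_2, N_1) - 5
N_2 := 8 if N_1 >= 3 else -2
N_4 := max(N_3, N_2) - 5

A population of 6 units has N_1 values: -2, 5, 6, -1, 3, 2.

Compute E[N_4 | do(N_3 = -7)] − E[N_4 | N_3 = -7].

The intervention sets N_3=-7 in all 6 units regardless of N_1. Recomputing N_4 per unit gives -7, 3, 3, -7, 3, -7; average -2.
E[N_4|N_3=-7] averages over only the 3 units with N_3=-7 (N_1 = -2, -1, 2): N_4 = -7, -7, -7, mean -7.
Difference = -2 − (-7) = 5.

5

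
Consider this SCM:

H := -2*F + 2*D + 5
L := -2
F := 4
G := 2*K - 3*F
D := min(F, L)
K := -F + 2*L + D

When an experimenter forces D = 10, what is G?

-8

do(D=10) replaces the equation D := min(F, L) with the constant D = 10.
K = -F + 2*L + D  [with F=4, L=-2, D=10]  = 2
G = 2*K - 3*F  [with K=2, F=4]  = -8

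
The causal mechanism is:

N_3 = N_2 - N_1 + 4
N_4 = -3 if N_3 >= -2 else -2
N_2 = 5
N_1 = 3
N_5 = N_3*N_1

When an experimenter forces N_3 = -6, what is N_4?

-2

The intervention breaks the incoming arrows to N_3: N_3 = N_2 - N_1 + 4 no longer applies, and N_3 = -6.
N_4 = -3 if N_3 >= -2 else -2  [with N_3=-6]  = -2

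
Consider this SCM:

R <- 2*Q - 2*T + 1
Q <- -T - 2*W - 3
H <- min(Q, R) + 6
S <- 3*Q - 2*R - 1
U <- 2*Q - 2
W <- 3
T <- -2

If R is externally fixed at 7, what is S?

Under do(R=7), the mechanism R <- 2*Q - 2*T + 1 is discarded; R is fixed at 7.
Q = -T - 2*W - 3  [with T=-2, W=3]  = -7
S = 3*Q - 2*R - 1  [with Q=-7, R=7]  = -36

-36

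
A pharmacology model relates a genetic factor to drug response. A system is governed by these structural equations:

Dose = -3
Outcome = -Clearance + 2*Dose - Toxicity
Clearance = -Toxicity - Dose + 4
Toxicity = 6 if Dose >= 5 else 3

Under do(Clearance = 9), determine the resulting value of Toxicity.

3

Under do(Clearance=9), the mechanism Clearance = -Toxicity - Dose + 4 is discarded; Clearance is fixed at 9.
Since Toxicity is not a descendant of the intervened variable, it is unaffected.
Toxicity = 6 if Dose >= 5 else 3  [with Dose=-3]  = 3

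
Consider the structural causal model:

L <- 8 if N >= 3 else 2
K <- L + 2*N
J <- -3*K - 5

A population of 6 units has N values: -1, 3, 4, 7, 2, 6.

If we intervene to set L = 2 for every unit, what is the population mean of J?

-32

do(L=2) breaks L's dependence on N. With L=2 fixed, J across the units is -5, -29, -35, -53, -23, -47, mean -32.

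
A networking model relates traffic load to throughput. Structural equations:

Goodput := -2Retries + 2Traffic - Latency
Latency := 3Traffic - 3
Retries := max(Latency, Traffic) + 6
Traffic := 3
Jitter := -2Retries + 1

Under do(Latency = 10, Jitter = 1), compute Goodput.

Setting Latency = 10, Jitter = 1 by intervention discards those variables' equations.
Retries = max(Latency, Traffic) + 6  [with Latency=10, Traffic=3]  = 16
Goodput = -2Retries + 2Traffic - Latency  [with Retries=16, Traffic=3, Latency=10]  = -36

-36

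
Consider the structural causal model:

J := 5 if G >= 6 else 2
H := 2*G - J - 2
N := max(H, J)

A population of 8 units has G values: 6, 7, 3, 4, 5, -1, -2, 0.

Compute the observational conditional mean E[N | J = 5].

6

Conditioning on J=5 selects the 2 unit(s) with G ∈ {6, 7}. Their N values: 5, 7. Mean = 6.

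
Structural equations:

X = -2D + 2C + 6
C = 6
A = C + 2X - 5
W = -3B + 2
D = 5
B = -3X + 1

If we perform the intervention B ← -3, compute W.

11

The intervention breaks the incoming arrows to B: B = -3X + 1 no longer applies, and B = -3.
W = -3B + 2  [with B=-3]  = 11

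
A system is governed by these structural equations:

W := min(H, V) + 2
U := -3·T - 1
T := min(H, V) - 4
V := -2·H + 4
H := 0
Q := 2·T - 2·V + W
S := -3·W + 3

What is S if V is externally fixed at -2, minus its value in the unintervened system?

6

Under do(V=-2), the mechanism V := -2·H + 4 is discarded; V is fixed at -2.
W = min(H, V) + 2  [with H=0, V=-2]  = 0
S = -3·W + 3  [with W=0]  = 3
Without intervention: V = -2·H + 4  [with H=0]  = 4; W = min(H, V) + 2  [with H=0, V=4]  = 2; S = -3·W + 3  [with W=2]  = -3.
Change = 3 − (-3) = 6.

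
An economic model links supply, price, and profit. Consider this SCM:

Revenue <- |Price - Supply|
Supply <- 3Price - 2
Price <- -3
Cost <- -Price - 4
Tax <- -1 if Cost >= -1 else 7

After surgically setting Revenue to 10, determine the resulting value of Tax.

Intervening sets Revenue = 10 and removes its equation (Revenue <- |Price - Supply|).
No directed path runs from Revenue to Tax, so Tax keeps its natural value.
Cost = -Price - 4  [with Price=-3]  = -1
Tax = -1 if Cost >= -1 else 7  [with Cost=-1]  = -1

-1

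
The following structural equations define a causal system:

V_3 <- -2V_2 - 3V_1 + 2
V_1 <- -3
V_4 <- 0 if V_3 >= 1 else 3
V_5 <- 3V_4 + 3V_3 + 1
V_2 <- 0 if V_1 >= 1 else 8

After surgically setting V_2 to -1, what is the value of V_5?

40

do(V_2=-1) replaces the equation V_2 <- 0 if V_1 >= 1 else 8 with the constant V_2 = -1.
V_3 = -2V_2 - 3V_1 + 2  [with V_2=-1, V_1=-3]  = 13
V_4 = 0 if V_3 >= 1 else 3  [with V_3=13]  = 0
V_5 = 3V_4 + 3V_3 + 1  [with V_4=0, V_3=13]  = 40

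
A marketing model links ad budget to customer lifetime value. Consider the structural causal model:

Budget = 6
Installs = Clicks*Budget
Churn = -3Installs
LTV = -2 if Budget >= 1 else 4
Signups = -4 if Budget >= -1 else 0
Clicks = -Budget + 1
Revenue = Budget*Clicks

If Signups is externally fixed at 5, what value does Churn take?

Intervening sets Signups = 5 and removes its equation (Signups = -4 if Budget >= -1 else 0).
No directed path runs from Signups to Churn, so Churn keeps its natural value.
Clicks = -Budget + 1  [with Budget=6]  = -5
Installs = Clicks*Budget  [with Clicks=-5, Budget=6]  = -30
Churn = -3Installs  [with Installs=-30]  = 90

90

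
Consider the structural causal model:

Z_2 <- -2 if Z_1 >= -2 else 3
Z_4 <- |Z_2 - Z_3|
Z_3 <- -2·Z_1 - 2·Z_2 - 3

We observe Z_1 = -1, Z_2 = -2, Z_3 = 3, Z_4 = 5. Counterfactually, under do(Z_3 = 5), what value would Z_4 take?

The intervention breaks the incoming arrows to Z_3: Z_3 <- -2·Z_1 - 2·Z_2 - 3 no longer applies, and Z_3 = 5.
Z_2 = -2 if Z_1 >= -2 else 3  [with Z_1=-1]  = -2
Z_4 = |Z_2 - Z_3|  [with Z_2=-2, Z_3=5]  = 7

7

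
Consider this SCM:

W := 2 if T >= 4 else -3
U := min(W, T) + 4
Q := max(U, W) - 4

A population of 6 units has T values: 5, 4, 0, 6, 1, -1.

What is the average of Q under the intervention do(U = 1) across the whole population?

Under do(U=1), U's equation is replaced by U=1 for every unit. Per-unit Q: -2, -2, -3, -2, -3, -3. Mean = -2.5.

-2.5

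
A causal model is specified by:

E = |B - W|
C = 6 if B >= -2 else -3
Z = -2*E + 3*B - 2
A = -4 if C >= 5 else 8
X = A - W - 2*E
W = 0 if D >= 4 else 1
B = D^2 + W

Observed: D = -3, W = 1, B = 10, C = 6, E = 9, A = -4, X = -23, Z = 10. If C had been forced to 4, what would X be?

-11

The intervention breaks the incoming arrows to C: C = 6 if B >= -2 else -3 no longer applies, and C = 4.
W = 0 if D >= 4 else 1  [with D=-3]  = 1
B = D^2 + W  [with D=-3, W=1]  = 10
E = |B - W|  [with B=10, W=1]  = 9
A = -4 if C >= 5 else 8  [with C=4]  = 8
X = A - W - 2*E  [with A=8, W=1, E=9]  = -11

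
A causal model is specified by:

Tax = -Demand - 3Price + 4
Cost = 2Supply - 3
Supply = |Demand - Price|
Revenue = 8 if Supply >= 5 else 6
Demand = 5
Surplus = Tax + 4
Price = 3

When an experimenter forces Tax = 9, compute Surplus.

13

Intervening sets Tax = 9 and removes its equation (Tax = -Demand - 3Price + 4).
Surplus = Tax + 4  [with Tax=9]  = 13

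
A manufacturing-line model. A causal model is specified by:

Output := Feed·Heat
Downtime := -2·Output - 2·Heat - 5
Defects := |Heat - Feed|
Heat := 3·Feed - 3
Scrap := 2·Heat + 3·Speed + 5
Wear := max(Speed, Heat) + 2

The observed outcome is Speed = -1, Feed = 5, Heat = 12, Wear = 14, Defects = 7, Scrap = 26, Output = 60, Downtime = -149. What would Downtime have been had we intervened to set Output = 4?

do(Output=4) replaces the equation Output := Feed·Heat with the constant Output = 4.
Heat = 3·Feed - 3  [with Feed=5]  = 12
Downtime = -2·Output - 2·Heat - 5  [with Output=4, Heat=12]  = -37

-37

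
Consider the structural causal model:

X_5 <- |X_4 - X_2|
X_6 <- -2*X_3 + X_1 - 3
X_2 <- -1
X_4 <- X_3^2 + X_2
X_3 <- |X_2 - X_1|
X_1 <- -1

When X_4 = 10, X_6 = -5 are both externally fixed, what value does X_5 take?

11

Setting X_4 = 10, X_6 = -5 by intervention discards those variables' equations.
X_5 = |X_4 - X_2|  [with X_4=10, X_2=-1]  = 11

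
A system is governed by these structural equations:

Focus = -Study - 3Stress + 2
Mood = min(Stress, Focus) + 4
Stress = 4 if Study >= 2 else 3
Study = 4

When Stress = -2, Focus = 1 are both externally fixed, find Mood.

Setting Stress = -2, Focus = 1 by intervention discards those variables' equations.
Mood = min(Stress, Focus) + 4  [with Stress=-2, Focus=1]  = 2

2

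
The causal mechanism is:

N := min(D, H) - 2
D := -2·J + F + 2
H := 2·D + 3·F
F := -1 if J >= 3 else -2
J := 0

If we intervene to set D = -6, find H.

The intervention breaks the incoming arrows to D: D := -2·J + F + 2 no longer applies, and D = -6.
F = -1 if J >= 3 else -2  [with J=0]  = -2
H = 2·D + 3·F  [with D=-6, F=-2]  = -18

-18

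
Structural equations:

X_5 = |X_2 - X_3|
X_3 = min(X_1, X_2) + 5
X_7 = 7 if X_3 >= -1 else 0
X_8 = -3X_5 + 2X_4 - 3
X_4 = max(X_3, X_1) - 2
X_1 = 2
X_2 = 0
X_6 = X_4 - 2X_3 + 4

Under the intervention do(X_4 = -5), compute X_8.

do(X_4=-5) replaces the equation X_4 = max(X_3, X_1) - 2 with the constant X_4 = -5.
X_3 = min(X_1, X_2) + 5  [with X_1=2, X_2=0]  = 5
X_5 = |X_2 - X_3|  [with X_2=0, X_3=5]  = 5
X_8 = -3X_5 + 2X_4 - 3  [with X_5=5, X_4=-5]  = -28

-28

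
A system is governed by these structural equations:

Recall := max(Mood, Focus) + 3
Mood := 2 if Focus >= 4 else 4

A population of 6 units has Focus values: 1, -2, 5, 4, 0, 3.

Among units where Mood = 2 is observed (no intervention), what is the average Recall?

7.5

Observing Mood=2 restricts to units where Mood's equation naturally yields 2: Focus ∈ {5, 4}. In that subpopulation Recall = 8, 7, mean 7.5.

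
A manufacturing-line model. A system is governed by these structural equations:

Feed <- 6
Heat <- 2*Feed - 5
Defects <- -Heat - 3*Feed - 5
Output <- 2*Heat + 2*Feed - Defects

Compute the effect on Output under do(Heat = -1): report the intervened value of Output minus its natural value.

-24

Under do(Heat=-1), the mechanism Heat <- 2*Feed - 5 is discarded; Heat is fixed at -1.
Defects = -Heat - 3*Feed - 5  [with Heat=-1, Feed=6]  = -22
Output = 2*Heat + 2*Feed - Defects  [with Heat=-1, Feed=6, Defects=-22]  = 32
Without intervention: Heat = 2*Feed - 5  [with Feed=6]  = 7; Defects = -Heat - 3*Feed - 5  [with Heat=7, Feed=6]  = -30; Output = 2*Heat + 2*Feed - Defects  [with Heat=7, Feed=6, Defects=-30]  = 56.
Change = 32 − 56 = -24.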